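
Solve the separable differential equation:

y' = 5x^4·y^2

Separating variables and integrating:
-1/y = x^5 + C

General solution: y^-1 = -x^5 + C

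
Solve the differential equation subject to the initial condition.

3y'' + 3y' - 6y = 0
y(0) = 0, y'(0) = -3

General solution: y = C₁e^x + C₂e^(-2x)
Applying ICs: C₁ = -1, C₂ = 1
Particular solution: y = -e^x + e^(-2x)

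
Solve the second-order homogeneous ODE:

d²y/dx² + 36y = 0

Characteristic equation: r² + 36 = 0
Roots: r = ±6i (complex conjugates)
General solution: y = C₁cos(6x) + C₂sin(6x)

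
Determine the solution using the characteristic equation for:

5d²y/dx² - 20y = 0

Characteristic equation: 5r² - 20 = 0
Divide by 5: r² - 4 = 0
Roots: r = 2, -2 (distinct real)
General solution: y = C₁e^(2x) + C₂e^(-2x)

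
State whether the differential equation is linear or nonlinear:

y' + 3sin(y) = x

Nonlinear (sin(y) is nonlinear in y)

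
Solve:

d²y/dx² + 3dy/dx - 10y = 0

Characteristic equation: r² + 3r - 10 = 0
Roots: r = 2, -5 (distinct real)
General solution: y = C₁e^(2x) + C₂e^(-5x)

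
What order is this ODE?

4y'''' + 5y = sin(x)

The order is 4 (highest derivative is of order 4).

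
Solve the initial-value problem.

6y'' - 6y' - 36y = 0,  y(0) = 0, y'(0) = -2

General solution: y = C₁e^(3x) + C₂e^(-2x)
Applying ICs: C₁ = -2/5, C₂ = 2/5
Particular solution: y = -(2/5)e^(3x) + (2/5)e^(-2x)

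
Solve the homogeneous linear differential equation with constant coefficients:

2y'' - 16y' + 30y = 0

Characteristic equation: 2r² - 16r + 30 = 0
Divide by 2: r² - 8r + 15 = 0
Roots: r = 5, 3 (distinct real)
General solution: y = C₁e^(5x) + C₂e^(3x)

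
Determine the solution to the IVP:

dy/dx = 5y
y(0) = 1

General solution: y = Ce^(5x)
Applying IC y(0) = 1:
Particular solution: y = e^(5x)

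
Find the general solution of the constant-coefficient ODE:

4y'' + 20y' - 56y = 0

Characteristic equation: 4r² + 20r - 56 = 0
Divide by 4: r² + 5r - 14 = 0
Roots: r = 2, -7 (distinct real)
General solution: y = C₁e^(2x) + C₂e^(-7x)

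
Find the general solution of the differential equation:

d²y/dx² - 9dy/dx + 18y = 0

Characteristic equation: r² - 9r + 18 = 0
Roots: r = 3, 6 (distinct real)
General solution: y = C₁e^(3x) + C₂e^(6x)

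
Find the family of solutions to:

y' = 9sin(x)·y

Separating variables and integrating:
ln|y| = -9cos(x) + C

General solution: y = Ce^(-9cos(x))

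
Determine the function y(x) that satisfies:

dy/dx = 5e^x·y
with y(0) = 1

General solution: y = Ce^(5e^x)
Applying IC y(0) = 1:
Particular solution: y = e^(5(e^x - 1))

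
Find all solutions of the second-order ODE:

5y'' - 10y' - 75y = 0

Characteristic equation: 5r² - 10r - 75 = 0
Divide by 5: r² - 2r - 15 = 0
Roots: r = 5, -3 (distinct real)
General solution: y = C₁e^(5x) + C₂e^(-3x)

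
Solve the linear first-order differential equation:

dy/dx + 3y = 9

Using integrating factor method:

General solution: y = 3 + Ce^(-3x)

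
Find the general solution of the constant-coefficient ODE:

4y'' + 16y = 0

Characteristic equation: 4r² + 16 = 0
Divide by 4: r² + 4 = 0
Roots: r = ±2i (complex conjugates)
General solution: y = C₁cos(2x) + C₂sin(2x)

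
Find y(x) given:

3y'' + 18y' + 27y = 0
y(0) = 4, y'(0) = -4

General solution: y = (C₁ + C₂x)e^(-3x)
Repeated root r = -3
Applying ICs: C₁ = 4, C₂ = 8
Particular solution: y = (4 + 8x)e^(-3x)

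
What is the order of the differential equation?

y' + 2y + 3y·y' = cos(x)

The order is 1 (highest derivative is of order 1).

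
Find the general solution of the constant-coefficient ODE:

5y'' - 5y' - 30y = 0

Characteristic equation: 5r² - 5r - 30 = 0
Divide by 5: r² - r - 6 = 0
Roots: r = 3, -2 (distinct real)
General solution: y = C₁e^(3x) + C₂e^(-2x)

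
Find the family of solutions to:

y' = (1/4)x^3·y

Separating variables and integrating:
ln|y| = x^4/16 + C

General solution: y = Ce^(x^4/16)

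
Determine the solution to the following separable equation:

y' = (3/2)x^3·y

Separating variables and integrating:
ln|y| = 3x^4/8 + C

General solution: y = Ce^(3x^4/8)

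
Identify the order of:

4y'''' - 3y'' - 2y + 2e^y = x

The order is 4 (highest derivative is of order 4).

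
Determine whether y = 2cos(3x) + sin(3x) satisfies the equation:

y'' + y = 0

Verification:
y'' = -18cos(3x) - 9sin(3x)
y'' + y ≠ 0 (frequency mismatch: got 9 instead of 1)

No, it is not a solution.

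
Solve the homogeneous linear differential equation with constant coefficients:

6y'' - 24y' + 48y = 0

Characteristic equation: 6r² - 24r + 48 = 0
Divide by 6: r² - 4r + 8 = 0
Roots: r = 2 ± 2i (complex conjugates)
General solution: y = e^(2x)(C₁cos(2x) + C₂sin(2x))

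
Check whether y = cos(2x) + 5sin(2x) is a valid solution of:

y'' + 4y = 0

Verification:
y'' = -4cos(2x) - 20sin(2x)
y'' + 4y = 0 ✓

Yes, it is a solution.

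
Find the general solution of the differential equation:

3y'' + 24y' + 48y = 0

Characteristic equation: 3r² + 24r + 48 = 0
Divide by 3: r² + 8r + 16 = 0
Factored: (r + 4)² = 0
Repeated root: r = -4
General solution: y = (C₁ + C₂x)e^(-4x)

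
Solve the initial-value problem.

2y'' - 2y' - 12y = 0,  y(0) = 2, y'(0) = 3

General solution: y = C₁e^(3x) + C₂e^(-2x)
Applying ICs: C₁ = 7/5, C₂ = 3/5
Particular solution: y = (7/5)e^(3x) + (3/5)e^(-2x)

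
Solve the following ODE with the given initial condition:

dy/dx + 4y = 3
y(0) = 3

General solution: y = 3/4 + Ce^(-4x)
Applying y(0) = 3: C = 3 - 3/4 = 9/4
Particular solution: y = 3/4 + (9/4)e^(-4x)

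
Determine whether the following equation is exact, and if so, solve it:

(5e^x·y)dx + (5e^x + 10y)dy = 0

Verify exactness: ∂M/∂y = ∂N/∂x ✓
Find F(x,y) such that ∂F/∂x = M, ∂F/∂y = N
Solution: 5e^x·y + 5y² = C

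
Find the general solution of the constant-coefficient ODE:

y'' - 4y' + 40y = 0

Characteristic equation: r² - 4r + 40 = 0
Roots: r = 2 ± 6i (complex conjugates)
General solution: y = e^(2x)(C₁cos(6x) + C₂sin(6x))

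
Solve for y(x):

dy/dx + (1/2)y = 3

Using integrating factor method:

General solution: y = 6 + Ce^(-x/2)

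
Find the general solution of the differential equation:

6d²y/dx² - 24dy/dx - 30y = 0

Characteristic equation: 6r² - 24r - 30 = 0
Divide by 6: r² - 4r - 5 = 0
Roots: r = 5, -1 (distinct real)
General solution: y = C₁e^(5x) + C₂e^(-x)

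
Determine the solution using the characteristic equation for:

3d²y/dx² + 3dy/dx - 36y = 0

Characteristic equation: 3r² + 3r - 36 = 0
Divide by 3: r² + r - 12 = 0
Roots: r = 3, -4 (distinct real)
General solution: y = C₁e^(3x) + C₂e^(-4x)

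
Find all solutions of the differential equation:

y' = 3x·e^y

Separating variables and integrating:
-e^(-y) = 3x²/2 + C

General solution: y = -ln(C - 3x²/2)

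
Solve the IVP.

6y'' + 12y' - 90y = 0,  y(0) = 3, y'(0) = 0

General solution: y = C₁e^(3x) + C₂e^(-5x)
Applying ICs: C₁ = 15/8, C₂ = 9/8
Particular solution: y = (15/8)e^(3x) + (9/8)e^(-5x)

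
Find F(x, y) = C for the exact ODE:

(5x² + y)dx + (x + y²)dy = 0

Verify exactness: ∂M/∂y = ∂N/∂x ✓
Find F(x,y) such that ∂F/∂x = M, ∂F/∂y = N
Solution: 5x³/3 + xy + y³/3 = C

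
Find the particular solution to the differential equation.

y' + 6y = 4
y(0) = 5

General solution: y = 2/3 + Ce^(-6x)
Applying y(0) = 5: C = 5 - 2/3 = 13/3
Particular solution: y = 2/3 + (13/3)e^(-6x)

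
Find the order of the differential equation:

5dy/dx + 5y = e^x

The order is 1 (highest derivative is of order 1).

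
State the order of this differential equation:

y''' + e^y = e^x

The order is 3 (highest derivative is of order 3).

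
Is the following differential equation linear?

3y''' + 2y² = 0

No. Nonlinear (y² term)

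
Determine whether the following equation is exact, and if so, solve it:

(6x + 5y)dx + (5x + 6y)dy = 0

Verify exactness: ∂M/∂y = ∂N/∂x ✓
Find F(x,y) such that ∂F/∂x = M, ∂F/∂y = N
Solution: 3x² + 5xy + 3y² = C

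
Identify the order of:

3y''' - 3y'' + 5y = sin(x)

The order is 3 (highest derivative is of order 3).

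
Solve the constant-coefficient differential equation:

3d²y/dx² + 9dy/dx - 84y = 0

Characteristic equation: 3r² + 9r - 84 = 0
Divide by 3: r² + 3r - 28 = 0
Roots: r = 4, -7 (distinct real)
General solution: y = C₁e^(4x) + C₂e^(-7x)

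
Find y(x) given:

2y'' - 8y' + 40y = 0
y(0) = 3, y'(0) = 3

General solution: y = e^(2x)(C₁cos(4x) + C₂sin(4x))
Complex roots r = 2 ± 4i
Applying ICs: C₁ = 3, C₂ = -3/4
Particular solution: y = e^(2x)(3cos(4x) - (3/4)sin(4x))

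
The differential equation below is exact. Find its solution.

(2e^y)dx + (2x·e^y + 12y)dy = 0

Verify exactness: ∂M/∂y = ∂N/∂x ✓
Find F(x,y) such that ∂F/∂x = M, ∂F/∂y = N
Solution: 2x·e^y + 6y² = C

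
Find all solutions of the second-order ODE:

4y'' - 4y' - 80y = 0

Characteristic equation: 4r² - 4r - 80 = 0
Divide by 4: r² - r - 20 = 0
Roots: r = 5, -4 (distinct real)
General solution: y = C₁e^(5x) + C₂e^(-4x)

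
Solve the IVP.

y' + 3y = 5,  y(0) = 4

General solution: y = 5/3 + Ce^(-3x)
Applying y(0) = 4: C = 4 - 5/3 = 7/3
Particular solution: y = 5/3 + (7/3)e^(-3x)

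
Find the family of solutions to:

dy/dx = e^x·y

Separating variables and integrating:
ln|y| = e^x + C

General solution: y = Ce^(e^x)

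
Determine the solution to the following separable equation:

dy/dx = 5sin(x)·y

Separating variables and integrating:
ln|y| = -5cos(x) + C

General solution: y = Ce^(-5cos(x))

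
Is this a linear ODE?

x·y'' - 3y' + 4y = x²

Yes. Linear (y and its derivatives appear to the first power only, no products of y terms)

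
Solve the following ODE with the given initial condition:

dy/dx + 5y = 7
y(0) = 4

General solution: y = 7/5 + Ce^(-5x)
Applying y(0) = 4: C = 4 - 7/5 = 13/5
Particular solution: y = 7/5 + (13/5)e^(-5x)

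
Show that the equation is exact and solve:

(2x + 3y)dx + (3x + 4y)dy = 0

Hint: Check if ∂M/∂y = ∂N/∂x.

Verify exactness: ∂M/∂y = ∂N/∂x ✓
Find F(x,y) such that ∂F/∂x = M, ∂F/∂y = N
Solution: x² + 3xy + 2y² = C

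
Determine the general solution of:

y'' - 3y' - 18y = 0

Characteristic equation: r² - 3r - 18 = 0
Roots: r = 6, -3 (distinct real)
General solution: y = C₁e^(6x) + C₂e^(-3x)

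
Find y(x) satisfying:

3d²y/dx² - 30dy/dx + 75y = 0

Characteristic equation: 3r² - 30r + 75 = 0
Divide by 3: r² - 10r + 25 = 0
Factored: (r - 5)² = 0
Repeated root: r = 5
General solution: y = (C₁ + C₂x)e^(5x)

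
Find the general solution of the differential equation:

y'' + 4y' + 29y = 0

Characteristic equation: r² + 4r + 29 = 0
Roots: r = -2 ± 5i (complex conjugates)
General solution: y = e^(-2x)(C₁cos(5x) + C₂sin(5x))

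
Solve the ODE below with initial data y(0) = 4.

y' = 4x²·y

General solution: y = Ce^(4x³/3)
Applying IC y(0) = 4:
Particular solution: y = 4e^(4x³/3)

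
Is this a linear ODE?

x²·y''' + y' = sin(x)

Yes. Linear (y and its derivatives appear to the first power only, no products of y terms)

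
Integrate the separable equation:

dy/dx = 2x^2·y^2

Separating variables and integrating:
-1/y = 2x^3/3 + C

General solution: y^-1 = (-2/3)x^3 + C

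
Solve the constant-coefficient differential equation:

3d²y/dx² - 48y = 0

Characteristic equation: 3r² - 48 = 0
Divide by 3: r² - 16 = 0
Roots: r = 4, -4 (distinct real)
General solution: y = C₁e^(4x) + C₂e^(-4x)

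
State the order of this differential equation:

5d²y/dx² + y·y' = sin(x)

The order is 2 (highest derivative is of order 2).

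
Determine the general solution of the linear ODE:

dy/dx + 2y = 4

Using integrating factor method:

General solution: y = 2 + Ce^(-2x)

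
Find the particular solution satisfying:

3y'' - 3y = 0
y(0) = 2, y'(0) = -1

General solution: y = C₁e^x + C₂e^(-x)
Applying ICs: C₁ = 1/2, C₂ = 3/2
Particular solution: y = (1/2)e^x + (3/2)e^(-x)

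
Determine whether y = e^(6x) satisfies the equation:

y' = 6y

Verification:
y = e^(6x)
y' = 6e^(6x)
6y = 6e^(6x)
y' = 6y ✓

Yes, it is a solution.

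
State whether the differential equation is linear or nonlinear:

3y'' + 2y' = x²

Linear (y and its derivatives appear to the first power only, no products of y terms)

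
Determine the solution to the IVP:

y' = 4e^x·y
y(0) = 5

General solution: y = Ce^(4e^x)
Applying IC y(0) = 5:
Particular solution: y = 5e^(4(e^x - 1))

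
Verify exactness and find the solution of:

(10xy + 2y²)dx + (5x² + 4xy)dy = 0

Verify exactness: ∂M/∂y = ∂N/∂x ✓
Find F(x,y) such that ∂F/∂x = M, ∂F/∂y = N
Solution: 5x²y + 2xy² = C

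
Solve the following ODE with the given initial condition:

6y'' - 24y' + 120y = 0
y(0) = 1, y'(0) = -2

General solution: y = e^(2x)(C₁cos(4x) + C₂sin(4x))
Complex roots r = 2 ± 4i
Applying ICs: C₁ = 1, C₂ = -1
Particular solution: y = e^(2x)(cos(4x) - sin(4x))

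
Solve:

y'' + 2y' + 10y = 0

Characteristic equation: r² + 2r + 10 = 0
Roots: r = -1 ± 3i (complex conjugates)
General solution: y = e^(-x)(C₁cos(3x) + C₂sin(3x))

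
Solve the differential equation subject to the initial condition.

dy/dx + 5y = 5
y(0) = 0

General solution: y = 1 + Ce^(-5x)
Applying y(0) = 0: C = 0 - 1 = -1
Particular solution: y = 1 - e^(-5x)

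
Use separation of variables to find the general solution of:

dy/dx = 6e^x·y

Separating variables and integrating:
ln|y| = 6e^x + C

General solution: y = Ce^(6e^x)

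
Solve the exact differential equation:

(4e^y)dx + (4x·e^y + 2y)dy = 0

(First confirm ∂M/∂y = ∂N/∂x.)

Verify exactness: ∂M/∂y = ∂N/∂x ✓
Find F(x,y) such that ∂F/∂x = M, ∂F/∂y = N
Solution: 4x·e^y + y² = C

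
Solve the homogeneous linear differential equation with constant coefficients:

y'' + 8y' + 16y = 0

Characteristic equation: r² + 8r + 16 = 0
Factored: (r + 4)² = 0
Repeated root: r = -4
General solution: y = (C₁ + C₂x)e^(-4x)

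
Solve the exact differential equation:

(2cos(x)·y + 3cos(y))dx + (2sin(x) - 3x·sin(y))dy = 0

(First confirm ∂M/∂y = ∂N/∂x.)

Verify exactness: ∂M/∂y = ∂N/∂x ✓
Find F(x,y) such that ∂F/∂x = M, ∂F/∂y = N
Solution: 2sin(x)·y + 3x·cos(y) = C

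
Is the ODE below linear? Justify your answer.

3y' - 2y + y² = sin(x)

No. Nonlinear (y² term)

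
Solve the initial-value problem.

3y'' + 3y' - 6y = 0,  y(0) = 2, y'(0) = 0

General solution: y = C₁e^x + C₂e^(-2x)
Applying ICs: C₁ = 4/3, C₂ = 2/3
Particular solution: y = (4/3)e^x + (2/3)e^(-2x)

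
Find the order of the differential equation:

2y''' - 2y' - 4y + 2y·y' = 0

The order is 3 (highest derivative is of order 3).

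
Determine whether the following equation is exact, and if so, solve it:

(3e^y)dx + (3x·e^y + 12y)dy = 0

Verify exactness: ∂M/∂y = ∂N/∂x ✓
Find F(x,y) such that ∂F/∂x = M, ∂F/∂y = N
Solution: 3x·e^y + 6y² = C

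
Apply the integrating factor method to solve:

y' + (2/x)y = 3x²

Using integrating factor method:

General solution: y = (3/5)x^3 + Cx^(-2)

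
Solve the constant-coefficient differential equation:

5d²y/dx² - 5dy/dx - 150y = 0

Characteristic equation: 5r² - 5r - 150 = 0
Divide by 5: r² - r - 30 = 0
Roots: r = 6, -5 (distinct real)
General solution: y = C₁e^(6x) + C₂e^(-5x)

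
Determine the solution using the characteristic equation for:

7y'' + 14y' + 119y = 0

Characteristic equation: 7r² + 14r + 119 = 0
Divide by 7: r² + 2r + 17 = 0
Roots: r = -1 ± 4i (complex conjugates)
General solution: y = e^(-x)(C₁cos(4x) + C₂sin(4x))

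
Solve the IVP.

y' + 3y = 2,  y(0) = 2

General solution: y = 2/3 + Ce^(-3x)
Applying y(0) = 2: C = 2 - 2/3 = 4/3
Particular solution: y = 2/3 + (4/3)e^(-3x)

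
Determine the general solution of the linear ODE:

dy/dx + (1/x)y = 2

Using integrating factor method:

General solution: y = x + C/x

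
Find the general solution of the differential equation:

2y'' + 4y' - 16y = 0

Characteristic equation: 2r² + 4r - 16 = 0
Divide by 2: r² + 2r - 8 = 0
Roots: r = 2, -4 (distinct real)
General solution: y = C₁e^(2x) + C₂e^(-4x)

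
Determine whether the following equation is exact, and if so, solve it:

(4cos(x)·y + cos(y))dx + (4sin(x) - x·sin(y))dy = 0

Verify exactness: ∂M/∂y = ∂N/∂x ✓
Find F(x,y) such that ∂F/∂x = M, ∂F/∂y = N
Solution: 4sin(x)·y + x·cos(y) = C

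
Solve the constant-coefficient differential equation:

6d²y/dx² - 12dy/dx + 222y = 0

Characteristic equation: 6r² - 12r + 222 = 0
Divide by 6: r² - 2r + 37 = 0
Roots: r = 1 ± 6i (complex conjugates)
General solution: y = e^x(C₁cos(6x) + C₂sin(6x))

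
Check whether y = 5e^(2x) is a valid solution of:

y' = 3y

Verification:
y = 5e^(2x)
y' = 10e^(2x)
But 3y = 15e^(2x)
y' ≠ 3y — the derivative does not match

No, it is not a solution.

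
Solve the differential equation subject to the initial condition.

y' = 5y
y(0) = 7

General solution: y = Ce^(5x)
Applying IC y(0) = 7:
Particular solution: y = 7e^(5x)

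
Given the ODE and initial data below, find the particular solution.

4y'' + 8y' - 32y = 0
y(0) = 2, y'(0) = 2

General solution: y = C₁e^(2x) + C₂e^(-4x)
Applying ICs: C₁ = 5/3, C₂ = 1/3
Particular solution: y = (5/3)e^(2x) + (1/3)e^(-4x)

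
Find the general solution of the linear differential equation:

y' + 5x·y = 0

Using integrating factor method:

General solution: y = Ce^(-5x^2/2)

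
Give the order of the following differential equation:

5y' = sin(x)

The order is 1 (highest derivative is of order 1).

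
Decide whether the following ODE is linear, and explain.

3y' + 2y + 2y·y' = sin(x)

Nonlinear (product y·y')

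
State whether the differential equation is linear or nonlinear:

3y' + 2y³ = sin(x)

Nonlinear (y³ term)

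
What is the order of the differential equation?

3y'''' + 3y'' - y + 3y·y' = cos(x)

The order is 4 (highest derivative is of order 4).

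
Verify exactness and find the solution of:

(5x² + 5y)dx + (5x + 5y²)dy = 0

Verify exactness: ∂M/∂y = ∂N/∂x ✓
Find F(x,y) such that ∂F/∂x = M, ∂F/∂y = N
Solution: 5x³/3 + 5xy + 5y³/3 = C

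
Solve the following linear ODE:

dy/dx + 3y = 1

Using integrating factor method:

General solution: y = 1/3 + Ce^(-3x)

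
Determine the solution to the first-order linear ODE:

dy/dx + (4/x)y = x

Using integrating factor method:

General solution: y = (1/6)x^2 + Cx^(-4)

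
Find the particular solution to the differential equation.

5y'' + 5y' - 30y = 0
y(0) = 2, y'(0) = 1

General solution: y = C₁e^(2x) + C₂e^(-3x)
Applying ICs: C₁ = 7/5, C₂ = 3/5
Particular solution: y = (7/5)e^(2x) + (3/5)e^(-3x)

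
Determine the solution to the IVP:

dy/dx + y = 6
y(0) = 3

General solution: y = 6 + Ce^(-x)
Applying y(0) = 3: C = 3 - 6 = -3
Particular solution: y = 6 - 3e^(-x)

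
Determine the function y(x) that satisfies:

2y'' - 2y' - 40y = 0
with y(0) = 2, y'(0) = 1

General solution: y = C₁e^(5x) + C₂e^(-4x)
Applying ICs: C₁ = 1, C₂ = 1
Particular solution: y = e^(5x) + e^(-4x)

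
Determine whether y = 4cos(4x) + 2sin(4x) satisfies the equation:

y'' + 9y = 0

Verification:
y'' = -64cos(4x) - 32sin(4x)
y'' + 9y ≠ 0 (frequency mismatch: got 16 instead of 9)

No, it is not a solution.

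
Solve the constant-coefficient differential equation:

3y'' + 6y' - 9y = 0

Characteristic equation: 3r² + 6r - 9 = 0
Divide by 3: r² + 2r - 3 = 0
Roots: r = 1, -3 (distinct real)
General solution: y = C₁e^x + C₂e^(-3x)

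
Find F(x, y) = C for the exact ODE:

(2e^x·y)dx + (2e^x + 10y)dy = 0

Verify exactness: ∂M/∂y = ∂N/∂x ✓
Find F(x,y) such that ∂F/∂x = M, ∂F/∂y = N
Solution: 2e^x·y + 5y² = C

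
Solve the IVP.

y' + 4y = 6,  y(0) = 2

General solution: y = 3/2 + Ce^(-4x)
Applying y(0) = 2: C = 2 - 3/2 = 1/2
Particular solution: y = 3/2 + (1/2)e^(-4x)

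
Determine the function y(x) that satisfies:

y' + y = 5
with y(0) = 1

General solution: y = 5 + Ce^(-x)
Applying y(0) = 1: C = 1 - 5 = -4
Particular solution: y = 5 - 4e^(-x)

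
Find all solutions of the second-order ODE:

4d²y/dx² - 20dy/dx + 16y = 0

Characteristic equation: 4r² - 20r + 16 = 0
Divide by 4: r² - 5r + 4 = 0
Roots: r = 1, 4 (distinct real)
General solution: y = C₁e^x + C₂e^(4x)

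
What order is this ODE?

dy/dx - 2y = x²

The order is 1 (highest derivative is of order 1).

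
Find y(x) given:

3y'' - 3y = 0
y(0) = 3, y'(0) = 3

General solution: y = C₁e^x + C₂e^(-x)
Applying ICs: C₁ = 3, C₂ = 0
Particular solution: y = 3e^x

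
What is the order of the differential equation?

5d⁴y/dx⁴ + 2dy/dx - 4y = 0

The order is 4 (highest derivative is of order 4).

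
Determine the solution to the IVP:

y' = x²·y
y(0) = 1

General solution: y = Ce^(x³/3)
Applying IC y(0) = 1:
Particular solution: y = e^(x³/3)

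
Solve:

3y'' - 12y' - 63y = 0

Characteristic equation: 3r² - 12r - 63 = 0
Divide by 3: r² - 4r - 21 = 0
Roots: r = 7, -3 (distinct real)
General solution: y = C₁e^(7x) + C₂e^(-3x)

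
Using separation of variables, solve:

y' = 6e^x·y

Separating variables and integrating:
ln|y| = 6e^x + C

General solution: y = Ce^(6e^x)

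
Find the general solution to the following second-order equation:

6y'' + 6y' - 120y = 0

Characteristic equation: 6r² + 6r - 120 = 0
Divide by 6: r² + r - 20 = 0
Roots: r = 4, -5 (distinct real)
General solution: y = C₁e^(4x) + C₂e^(-5x)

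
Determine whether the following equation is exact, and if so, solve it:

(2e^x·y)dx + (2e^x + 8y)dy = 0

Verify exactness: ∂M/∂y = ∂N/∂x ✓
Find F(x,y) such that ∂F/∂x = M, ∂F/∂y = N
Solution: 2e^x·y + 4y² = C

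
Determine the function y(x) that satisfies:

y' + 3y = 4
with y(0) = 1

General solution: y = 4/3 + Ce^(-3x)
Applying y(0) = 1: C = 1 - 4/3 = -1/3
Particular solution: y = 4/3 - (1/3)e^(-3x)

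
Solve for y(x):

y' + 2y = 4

Using integrating factor method:

General solution: y = 2 + Ce^(-2x)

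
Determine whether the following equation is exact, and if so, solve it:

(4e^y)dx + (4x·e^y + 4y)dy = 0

Verify exactness: ∂M/∂y = ∂N/∂x ✓
Find F(x,y) such that ∂F/∂x = M, ∂F/∂y = N
Solution: 4x·e^y + 2y² = C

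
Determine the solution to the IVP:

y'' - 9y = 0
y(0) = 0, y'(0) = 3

General solution: y = C₁e^(3x) + C₂e^(-3x)
Applying ICs: C₁ = 1/2, C₂ = -1/2
Particular solution: y = (1/2)e^(3x) - (1/2)e^(-3x)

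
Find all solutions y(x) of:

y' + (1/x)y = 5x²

Using integrating factor method:

General solution: y = (5/4)x^3 + C/x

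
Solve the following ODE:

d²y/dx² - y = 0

Characteristic equation: r² - 1 = 0
Roots: r = 1, -1 (distinct real)
General solution: y = C₁e^x + C₂e^(-x)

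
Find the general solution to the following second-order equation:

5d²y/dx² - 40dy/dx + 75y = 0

Characteristic equation: 5r² - 40r + 75 = 0
Divide by 5: r² - 8r + 15 = 0
Roots: r = 5, 3 (distinct real)
General solution: y = C₁e^(5x) + C₂e^(3x)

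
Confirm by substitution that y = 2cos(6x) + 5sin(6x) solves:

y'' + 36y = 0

Verification:
y'' = -72cos(6x) - 180sin(6x)
y'' + 36y = 0 ✓

Yes, it is a solution.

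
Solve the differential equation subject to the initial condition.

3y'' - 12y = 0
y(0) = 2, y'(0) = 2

General solution: y = C₁e^(2x) + C₂e^(-2x)
Applying ICs: C₁ = 3/2, C₂ = 1/2
Particular solution: y = (3/2)e^(2x) + (1/2)e^(-2x)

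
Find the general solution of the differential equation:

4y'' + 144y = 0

Characteristic equation: 4r² + 144 = 0
Divide by 4: r² + 36 = 0
Roots: r = ±6i (complex conjugates)
General solution: y = C₁cos(6x) + C₂sin(6x)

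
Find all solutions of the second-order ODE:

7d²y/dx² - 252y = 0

Characteristic equation: 7r² - 252 = 0
Divide by 7: r² - 36 = 0
Roots: r = 6, -6 (distinct real)
General solution: y = C₁e^(6x) + C₂e^(-6x)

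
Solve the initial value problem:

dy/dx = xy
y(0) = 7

General solution: y = Ce^(x²/2)
Applying IC y(0) = 7:
Particular solution: y = 7e^(x²/2)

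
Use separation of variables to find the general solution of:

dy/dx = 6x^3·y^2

Separating variables and integrating:
-1/y = 3x^4/2 + C

General solution: y^-1 = (-3/2)x^4 + C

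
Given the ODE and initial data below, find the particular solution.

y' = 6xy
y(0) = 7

General solution: y = Ce^(3x²)
Applying IC y(0) = 7:
Particular solution: y = 7e^(3x²)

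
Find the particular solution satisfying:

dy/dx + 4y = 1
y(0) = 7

General solution: y = 1/4 + Ce^(-4x)
Applying y(0) = 7: C = 7 - 1/4 = 27/4
Particular solution: y = 1/4 + (27/4)e^(-4x)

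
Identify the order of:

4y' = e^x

The order is 1 (highest derivative is of order 1).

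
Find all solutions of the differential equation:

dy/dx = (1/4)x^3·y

Separating variables and integrating:
ln|y| = x^4/16 + C

General solution: y = Ce^(x^4/16)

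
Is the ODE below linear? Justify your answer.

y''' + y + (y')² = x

No. Nonlinear ((y')² term)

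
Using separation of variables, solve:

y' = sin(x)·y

Separating variables and integrating:
ln|y| = -cos(x) + C

General solution: y = Ce^(-cos(x))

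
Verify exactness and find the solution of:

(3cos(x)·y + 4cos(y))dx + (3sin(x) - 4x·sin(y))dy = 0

Verify exactness: ∂M/∂y = ∂N/∂x ✓
Find F(x,y) such that ∂F/∂x = M, ∂F/∂y = N
Solution: 3sin(x)·y + 4x·cos(y) = C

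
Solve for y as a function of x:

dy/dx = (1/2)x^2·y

Separating variables and integrating:
ln|y| = x^3/6 + C

General solution: y = Ce^(x^3/6)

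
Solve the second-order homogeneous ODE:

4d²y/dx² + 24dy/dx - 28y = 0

Characteristic equation: 4r² + 24r - 28 = 0
Divide by 4: r² + 6r - 7 = 0
Roots: r = 1, -7 (distinct real)
General solution: y = C₁e^x + C₂e^(-7x)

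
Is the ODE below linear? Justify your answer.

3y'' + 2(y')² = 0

No. Nonlinear ((y')² term)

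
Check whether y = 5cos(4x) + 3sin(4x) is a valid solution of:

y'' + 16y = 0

Verification:
y'' = -80cos(4x) - 48sin(4x)
y'' + 16y = 0 ✓

Yes, it is a solution.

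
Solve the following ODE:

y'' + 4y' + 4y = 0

Characteristic equation: r² + 4r + 4 = 0
Factored: (r + 2)² = 0
Repeated root: r = -2
General solution: y = (C₁ + C₂x)e^(-2x)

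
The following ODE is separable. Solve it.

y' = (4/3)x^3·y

Separating variables and integrating:
ln|y| = x^4/3 + C

General solution: y = Ce^(x^4/3)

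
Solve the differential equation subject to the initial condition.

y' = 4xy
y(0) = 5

General solution: y = Ce^(2x²)
Applying IC y(0) = 5:
Particular solution: y = 5e^(2x²)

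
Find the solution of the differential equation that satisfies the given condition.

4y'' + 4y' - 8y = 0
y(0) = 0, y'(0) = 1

General solution: y = C₁e^x + C₂e^(-2x)
Applying ICs: C₁ = 1/3, C₂ = -1/3
Particular solution: y = (1/3)e^x - (1/3)e^(-2x)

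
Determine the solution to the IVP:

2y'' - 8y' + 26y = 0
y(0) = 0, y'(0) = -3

General solution: y = e^(2x)(C₁cos(3x) + C₂sin(3x))
Complex roots r = 2 ± 3i
Applying ICs: C₁ = 0, C₂ = -1
Particular solution: y = e^(2x)(-sin(3x))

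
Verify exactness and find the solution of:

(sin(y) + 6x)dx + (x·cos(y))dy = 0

Verify exactness: ∂M/∂y = ∂N/∂x ✓
Find F(x,y) such that ∂F/∂x = M, ∂F/∂y = N
Solution: x·sin(y) + 3x² = C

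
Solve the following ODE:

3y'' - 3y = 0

Characteristic equation: 3r² - 3 = 0
Divide by 3: r² - 1 = 0
Roots: r = 1, -1 (distinct real)
General solution: y = C₁e^x + C₂e^(-x)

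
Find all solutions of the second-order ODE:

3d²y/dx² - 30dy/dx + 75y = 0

Characteristic equation: 3r² - 30r + 75 = 0
Divide by 3: r² - 10r + 25 = 0
Factored: (r - 5)² = 0
Repeated root: r = 5
General solution: y = (C₁ + C₂x)e^(5x)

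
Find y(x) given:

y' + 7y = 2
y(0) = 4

General solution: y = 2/7 + Ce^(-7x)
Applying y(0) = 4: C = 4 - 2/7 = 26/7
Particular solution: y = 2/7 + (26/7)e^(-7x)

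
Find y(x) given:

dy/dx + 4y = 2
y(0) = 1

General solution: y = 1/2 + Ce^(-4x)
Applying y(0) = 1: C = 1 - 1/2 = 1/2
Particular solution: y = 1/2 + (1/2)e^(-4x)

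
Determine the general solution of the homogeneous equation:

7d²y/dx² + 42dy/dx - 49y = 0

Characteristic equation: 7r² + 42r - 49 = 0
Divide by 7: r² + 6r - 7 = 0
Roots: r = 1, -7 (distinct real)
General solution: y = C₁e^x + C₂e^(-7x)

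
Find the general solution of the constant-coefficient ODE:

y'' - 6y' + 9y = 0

Characteristic equation: r² - 6r + 9 = 0
Factored: (r - 3)² = 0
Repeated root: r = 3
General solution: y = (C₁ + C₂x)e^(3x)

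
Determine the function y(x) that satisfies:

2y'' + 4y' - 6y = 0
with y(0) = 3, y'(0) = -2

General solution: y = C₁e^x + C₂e^(-3x)
Applying ICs: C₁ = 7/4, C₂ = 5/4
Particular solution: y = (7/4)e^x + (5/4)e^(-3x)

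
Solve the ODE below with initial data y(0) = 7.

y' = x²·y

General solution: y = Ce^(x³/3)
Applying IC y(0) = 7:
Particular solution: y = 7e^(x³/3)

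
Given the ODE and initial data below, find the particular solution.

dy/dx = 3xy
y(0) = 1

General solution: y = Ce^(3x²/2)
Applying IC y(0) = 1:
Particular solution: y = e^(3x²/2)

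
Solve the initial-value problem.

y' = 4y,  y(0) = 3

General solution: y = Ce^(4x)
Applying IC y(0) = 3:
Particular solution: y = 3e^(4x)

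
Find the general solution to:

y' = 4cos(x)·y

Separating variables and integrating:
ln|y| = 4sin(x) + C

General solution: y = Ce^(4sin(x))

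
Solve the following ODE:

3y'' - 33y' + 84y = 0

Characteristic equation: 3r² - 33r + 84 = 0
Divide by 3: r² - 11r + 28 = 0
Roots: r = 7, 4 (distinct real)
General solution: y = C₁e^(7x) + C₂e^(4x)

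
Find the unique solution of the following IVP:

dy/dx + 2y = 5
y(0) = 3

General solution: y = 5/2 + Ce^(-2x)
Applying y(0) = 3: C = 3 - 5/2 = 1/2
Particular solution: y = 5/2 + (1/2)e^(-2x)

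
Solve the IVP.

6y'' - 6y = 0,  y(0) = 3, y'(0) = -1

General solution: y = C₁e^x + C₂e^(-x)
Applying ICs: C₁ = 1, C₂ = 2
Particular solution: y = e^x + 2e^(-x)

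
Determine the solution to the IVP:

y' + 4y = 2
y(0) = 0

General solution: y = 1/2 + Ce^(-4x)
Applying y(0) = 0: C = 0 - 1/2 = -1/2
Particular solution: y = 1/2 - (1/2)e^(-4x)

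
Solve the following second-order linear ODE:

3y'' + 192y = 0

Characteristic equation: 3r² + 192 = 0
Divide by 3: r² + 64 = 0
Roots: r = ±8i (complex conjugates)
General solution: y = C₁cos(8x) + C₂sin(8x)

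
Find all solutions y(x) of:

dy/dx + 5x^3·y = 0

Using integrating factor method:

General solution: y = Ce^(-5x^4/4)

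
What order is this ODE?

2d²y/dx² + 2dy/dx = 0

The order is 2 (highest derivative is of order 2).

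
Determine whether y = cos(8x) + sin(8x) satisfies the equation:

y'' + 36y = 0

Verification:
y'' = -64cos(8x) - 64sin(8x)
y'' + 36y ≠ 0 (frequency mismatch: got 64 instead of 36)

No, it is not a solution.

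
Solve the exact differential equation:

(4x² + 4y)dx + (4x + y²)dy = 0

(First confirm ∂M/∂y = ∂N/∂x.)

Verify exactness: ∂M/∂y = ∂N/∂x ✓
Find F(x,y) such that ∂F/∂x = M, ∂F/∂y = N
Solution: 4x³/3 + 4xy + y³/3 = C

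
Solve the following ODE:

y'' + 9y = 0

Characteristic equation: r² + 9 = 0
Roots: r = ±3i (complex conjugates)
General solution: y = C₁cos(3x) + C₂sin(3x)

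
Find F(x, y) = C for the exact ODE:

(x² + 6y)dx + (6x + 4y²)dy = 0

Verify exactness: ∂M/∂y = ∂N/∂x ✓
Find F(x,y) such that ∂F/∂x = M, ∂F/∂y = N
Solution: x³/3 + 6xy + 4y³/3 = C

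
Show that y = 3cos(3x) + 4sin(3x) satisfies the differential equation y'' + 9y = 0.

Verification:
y'' = -27cos(3x) - 36sin(3x)
y'' + 9y = 0 ✓

Yes, it is a solution.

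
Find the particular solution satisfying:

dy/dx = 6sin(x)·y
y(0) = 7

General solution: y = Ce^(-6cos(x))
Applying IC y(0) = 7:
Particular solution: y = 7e^(6(1-cos(x)))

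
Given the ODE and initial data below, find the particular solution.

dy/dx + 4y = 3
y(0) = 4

General solution: y = 3/4 + Ce^(-4x)
Applying y(0) = 4: C = 4 - 3/4 = 13/4
Particular solution: y = 3/4 + (13/4)e^(-4x)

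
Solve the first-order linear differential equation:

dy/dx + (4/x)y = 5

Using integrating factor method:

General solution: y = x + Cx^(-4)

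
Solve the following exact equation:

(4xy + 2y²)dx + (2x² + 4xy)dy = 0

Verify exactness: ∂M/∂y = ∂N/∂x ✓
Find F(x,y) such that ∂F/∂x = M, ∂F/∂y = N
Solution: 2x²y + 2xy² = C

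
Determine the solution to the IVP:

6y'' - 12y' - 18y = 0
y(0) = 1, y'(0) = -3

General solution: y = C₁e^(3x) + C₂e^(-x)
Applying ICs: C₁ = -1/2, C₂ = 3/2
Particular solution: y = -(1/2)e^(3x) + (3/2)e^(-x)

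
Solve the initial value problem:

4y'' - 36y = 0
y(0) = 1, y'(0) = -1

General solution: y = C₁e^(3x) + C₂e^(-3x)
Applying ICs: C₁ = 1/3, C₂ = 2/3
Particular solution: y = (1/3)e^(3x) + (2/3)e^(-3x)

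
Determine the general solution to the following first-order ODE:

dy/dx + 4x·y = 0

Using integrating factor method:

General solution: y = Ce^(-2x^2)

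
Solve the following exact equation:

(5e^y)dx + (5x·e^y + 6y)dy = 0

Verify exactness: ∂M/∂y = ∂N/∂x ✓
Find F(x,y) such that ∂F/∂x = M, ∂F/∂y = N
Solution: 5x·e^y + 3y² = C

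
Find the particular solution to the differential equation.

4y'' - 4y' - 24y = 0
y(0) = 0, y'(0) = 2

General solution: y = C₁e^(3x) + C₂e^(-2x)
Applying ICs: C₁ = 2/5, C₂ = -2/5
Particular solution: y = (2/5)e^(3x) - (2/5)e^(-2x)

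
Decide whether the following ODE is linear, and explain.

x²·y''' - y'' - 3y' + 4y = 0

Linear (y and its derivatives appear to the first power only, no products of y terms)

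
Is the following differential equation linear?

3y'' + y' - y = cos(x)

Yes. Linear (y and its derivatives appear to the first power only, no products of y terms)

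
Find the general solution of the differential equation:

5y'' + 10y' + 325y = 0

Characteristic equation: 5r² + 10r + 325 = 0
Divide by 5: r² + 2r + 65 = 0
Roots: r = -1 ± 8i (complex conjugates)
General solution: y = e^(-x)(C₁cos(8x) + C₂sin(8x))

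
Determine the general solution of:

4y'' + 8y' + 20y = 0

Characteristic equation: 4r² + 8r + 20 = 0
Divide by 4: r² + 2r + 5 = 0
Roots: r = -1 ± 2i (complex conjugates)
General solution: y = e^(-x)(C₁cos(2x) + C₂sin(2x))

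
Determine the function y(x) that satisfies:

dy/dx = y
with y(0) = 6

General solution: y = Ce^x
Applying IC y(0) = 6:
Particular solution: y = 6e^x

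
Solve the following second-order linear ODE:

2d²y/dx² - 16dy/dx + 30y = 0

Characteristic equation: 2r² - 16r + 30 = 0
Divide by 2: r² - 8r + 15 = 0
Roots: r = 5, 3 (distinct real)
General solution: y = C₁e^(5x) + C₂e^(3x)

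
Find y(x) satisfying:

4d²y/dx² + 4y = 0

Characteristic equation: 4r² + 4 = 0
Divide by 4: r² + 1 = 0
Roots: r = ±i (complex conjugates)
General solution: y = C₁cos(x) + C₂sin(x)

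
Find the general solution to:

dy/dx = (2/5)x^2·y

Separating variables and integrating:
ln|y| = 2x^3/15 + C

General solution: y = Ce^(2x^3/15)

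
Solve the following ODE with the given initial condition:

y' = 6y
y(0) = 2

General solution: y = Ce^(6x)
Applying IC y(0) = 2:
Particular solution: y = 2e^(6x)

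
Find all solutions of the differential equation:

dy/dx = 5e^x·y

Separating variables and integrating:
ln|y| = 5e^x + C

General solution: y = Ce^(5e^x)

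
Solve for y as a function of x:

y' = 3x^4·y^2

Separating variables and integrating:
-1/y = 3x^5/5 + C

General solution: y^-1 = (-3/5)x^5 + C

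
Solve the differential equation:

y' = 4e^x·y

Separating variables and integrating:
ln|y| = 4e^x + C

General solution: y = Ce^(4e^x)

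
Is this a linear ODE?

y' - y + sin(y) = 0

No. Nonlinear (sin(y) is nonlinear in y)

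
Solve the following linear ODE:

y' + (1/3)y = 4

Using integrating factor method:

General solution: y = 12 + Ce^(-x/3)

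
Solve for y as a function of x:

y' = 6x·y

Separating variables and integrating:
ln|y| = 3x^2 + C

General solution: y = Ce^(3x^2)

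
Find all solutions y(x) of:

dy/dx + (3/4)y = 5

Using integrating factor method:

General solution: y = 20/3 + Ce^(-3x/4)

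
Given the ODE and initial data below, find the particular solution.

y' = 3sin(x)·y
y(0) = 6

General solution: y = Ce^(-3cos(x))
Applying IC y(0) = 6:
Particular solution: y = 6e^(3(1-cos(x)))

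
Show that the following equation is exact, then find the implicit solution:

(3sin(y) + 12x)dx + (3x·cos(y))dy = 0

Verify exactness: ∂M/∂y = ∂N/∂x ✓
Find F(x,y) such that ∂F/∂x = M, ∂F/∂y = N
Solution: 3x·sin(y) + 6x² = C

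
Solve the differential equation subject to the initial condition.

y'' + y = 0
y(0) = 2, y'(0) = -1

General solution: y = C₁cos(x) + C₂sin(x)
Complex roots r = ±i
Applying ICs: C₁ = 2, C₂ = -1
Particular solution: y = 2cos(x) - sin(x)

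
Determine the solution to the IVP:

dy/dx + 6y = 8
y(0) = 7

General solution: y = 4/3 + Ce^(-6x)
Applying y(0) = 7: C = 7 - 4/3 = 17/3
Particular solution: y = 4/3 + (17/3)e^(-6x)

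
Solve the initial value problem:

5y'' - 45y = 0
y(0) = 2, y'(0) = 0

General solution: y = C₁e^(3x) + C₂e^(-3x)
Applying ICs: C₁ = 1, C₂ = 1
Particular solution: y = e^(3x) + e^(-3x)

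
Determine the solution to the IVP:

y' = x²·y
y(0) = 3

General solution: y = Ce^(x³/3)
Applying IC y(0) = 3:
Particular solution: y = 3e^(x³/3)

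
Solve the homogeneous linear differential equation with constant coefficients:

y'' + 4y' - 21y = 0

Characteristic equation: r² + 4r - 21 = 0
Roots: r = 3, -7 (distinct real)
General solution: y = C₁e^(3x) + C₂e^(-7x)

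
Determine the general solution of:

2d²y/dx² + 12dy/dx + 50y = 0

Characteristic equation: 2r² + 12r + 50 = 0
Divide by 2: r² + 6r + 25 = 0
Roots: r = -3 ± 4i (complex conjugates)
General solution: y = e^(-3x)(C₁cos(4x) + C₂sin(4x))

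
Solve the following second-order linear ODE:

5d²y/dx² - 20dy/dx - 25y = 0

Characteristic equation: 5r² - 20r - 25 = 0
Divide by 5: r² - 4r - 5 = 0
Roots: r = 5, -1 (distinct real)
General solution: y = C₁e^(5x) + C₂e^(-x)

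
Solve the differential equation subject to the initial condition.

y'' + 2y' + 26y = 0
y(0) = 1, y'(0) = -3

General solution: y = e^(-x)(C₁cos(5x) + C₂sin(5x))
Complex roots r = -1 ± 5i
Applying ICs: C₁ = 1, C₂ = -2/5
Particular solution: y = e^(-x)(cos(5x) - (2/5)sin(5x))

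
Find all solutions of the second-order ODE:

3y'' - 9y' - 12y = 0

Characteristic equation: 3r² - 9r - 12 = 0
Divide by 3: r² - 3r - 4 = 0
Roots: r = 4, -1 (distinct real)
General solution: y = C₁e^(4x) + C₂e^(-x)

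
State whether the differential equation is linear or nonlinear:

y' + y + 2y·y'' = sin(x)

Nonlinear (y·y'' term)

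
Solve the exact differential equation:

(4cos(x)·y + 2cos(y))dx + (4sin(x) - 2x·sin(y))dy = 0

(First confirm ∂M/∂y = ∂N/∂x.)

Verify exactness: ∂M/∂y = ∂N/∂x ✓
Find F(x,y) such that ∂F/∂x = M, ∂F/∂y = N
Solution: 4sin(x)·y + 2x·cos(y) = C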